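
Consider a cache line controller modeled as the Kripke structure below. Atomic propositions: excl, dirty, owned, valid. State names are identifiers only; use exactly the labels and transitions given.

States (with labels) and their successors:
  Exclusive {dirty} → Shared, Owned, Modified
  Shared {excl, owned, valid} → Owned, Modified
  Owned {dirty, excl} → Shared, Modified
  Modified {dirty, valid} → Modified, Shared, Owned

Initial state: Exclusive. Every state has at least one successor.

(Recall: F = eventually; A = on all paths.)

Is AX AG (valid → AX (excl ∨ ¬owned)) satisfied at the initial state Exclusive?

Satisfied

States satisfying AG (valid → AX (excl ∨ ¬owned)): {Exclusive, Shared, Owned, Modified}.
States satisfying AX AG (valid → AX (excl ∨ ¬owned)): {Exclusive, Shared, Owned, Modified}.
Exclusive ∈ Sat(AX AG (valid → AX (excl ∨ ¬owned))).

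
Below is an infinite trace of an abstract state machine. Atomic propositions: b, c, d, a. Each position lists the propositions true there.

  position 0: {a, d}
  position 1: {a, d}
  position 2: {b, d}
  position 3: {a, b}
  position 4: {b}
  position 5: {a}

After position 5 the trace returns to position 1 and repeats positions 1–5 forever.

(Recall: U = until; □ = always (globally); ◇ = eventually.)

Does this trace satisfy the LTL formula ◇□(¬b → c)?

Violated

□(¬b → c) is false at every position 0..5, so it never becomes true and ◇□(¬b → c) fails.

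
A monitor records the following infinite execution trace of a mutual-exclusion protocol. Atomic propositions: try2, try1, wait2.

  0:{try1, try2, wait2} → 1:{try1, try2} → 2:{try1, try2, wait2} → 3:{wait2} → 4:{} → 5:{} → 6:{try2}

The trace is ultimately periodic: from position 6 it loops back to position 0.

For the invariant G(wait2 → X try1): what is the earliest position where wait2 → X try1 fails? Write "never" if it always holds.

Check wait2 → X try1 at each position in order: 0 ✓, 1 ✓.
At position 2 the labels are {try1, try2, wait2} and the next position 3 has {wait2}, so wait2 → X try1 is false there. This is the first violation.

2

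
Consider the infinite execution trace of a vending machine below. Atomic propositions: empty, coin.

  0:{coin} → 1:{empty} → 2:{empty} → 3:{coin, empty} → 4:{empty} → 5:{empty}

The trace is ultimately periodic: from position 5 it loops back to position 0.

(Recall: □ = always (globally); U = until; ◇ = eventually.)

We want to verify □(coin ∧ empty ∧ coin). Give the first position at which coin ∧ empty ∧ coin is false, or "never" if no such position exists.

At position 0 the labels are {coin}, so coin ∧ empty ∧ coin is false there. This is the first violation.

0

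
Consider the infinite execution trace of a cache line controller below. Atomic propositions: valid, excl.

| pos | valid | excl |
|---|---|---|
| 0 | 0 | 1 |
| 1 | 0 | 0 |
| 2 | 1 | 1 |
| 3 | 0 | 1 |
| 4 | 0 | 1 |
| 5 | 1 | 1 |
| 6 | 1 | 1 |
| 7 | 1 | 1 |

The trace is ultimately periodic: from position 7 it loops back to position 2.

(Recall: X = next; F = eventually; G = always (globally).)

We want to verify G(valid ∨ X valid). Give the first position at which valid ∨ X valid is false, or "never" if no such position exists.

0

At position 0 the labels are {excl} and the next position 1 has {}, so valid ∨ X valid is false there. This is the first violation.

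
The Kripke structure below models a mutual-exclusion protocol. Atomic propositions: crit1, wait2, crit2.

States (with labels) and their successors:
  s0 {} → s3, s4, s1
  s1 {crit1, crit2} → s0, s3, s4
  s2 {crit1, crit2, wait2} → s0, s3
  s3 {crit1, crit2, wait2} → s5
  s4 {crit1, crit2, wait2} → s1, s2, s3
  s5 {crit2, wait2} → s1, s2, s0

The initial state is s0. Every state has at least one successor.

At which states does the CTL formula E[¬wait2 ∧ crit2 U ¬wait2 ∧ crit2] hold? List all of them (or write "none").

{s1}

States satisfying ¬wait2 ∧ crit2: {s1}.
States satisfying E[¬wait2 ∧ crit2 U ¬wait2 ∧ crit2]: {s1}.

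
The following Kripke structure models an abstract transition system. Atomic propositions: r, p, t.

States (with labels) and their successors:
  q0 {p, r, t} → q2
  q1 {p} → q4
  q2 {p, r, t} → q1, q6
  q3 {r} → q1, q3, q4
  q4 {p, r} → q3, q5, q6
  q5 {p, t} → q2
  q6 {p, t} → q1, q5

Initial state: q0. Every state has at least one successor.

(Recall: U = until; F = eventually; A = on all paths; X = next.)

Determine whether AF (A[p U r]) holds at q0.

Yes

States satisfying A[p U r]: {q0, q1, q2, q3, q4, q5, q6}.
States satisfying AF (A[p U r]): {q0, q1, q2, q3, q4, q5, q6}.
q0 ∈ Sat(AF (A[p U r])).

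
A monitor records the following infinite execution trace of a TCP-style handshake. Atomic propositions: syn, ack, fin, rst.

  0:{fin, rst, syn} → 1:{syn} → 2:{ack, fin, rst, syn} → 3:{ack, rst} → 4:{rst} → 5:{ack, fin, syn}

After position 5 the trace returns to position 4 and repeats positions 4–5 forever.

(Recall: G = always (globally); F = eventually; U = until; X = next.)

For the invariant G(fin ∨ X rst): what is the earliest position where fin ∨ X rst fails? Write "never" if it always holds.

Check fin ∨ X rst at each position in order: 0 ✓, 1 ✓, 2 ✓, 3 ✓.
At position 4 the labels are {rst} and the next position 5 has {ack, fin, syn}, so fin ∨ X rst is false there. This is the first violation.

4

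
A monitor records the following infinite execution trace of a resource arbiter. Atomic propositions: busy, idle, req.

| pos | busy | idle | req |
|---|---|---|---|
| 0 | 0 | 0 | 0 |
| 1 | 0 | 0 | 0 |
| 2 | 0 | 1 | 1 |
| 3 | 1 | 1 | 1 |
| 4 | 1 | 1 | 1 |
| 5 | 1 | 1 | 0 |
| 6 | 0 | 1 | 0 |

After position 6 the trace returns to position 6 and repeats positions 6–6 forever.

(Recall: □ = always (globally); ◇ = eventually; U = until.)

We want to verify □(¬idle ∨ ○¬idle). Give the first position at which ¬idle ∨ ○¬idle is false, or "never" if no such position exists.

Check ¬idle ∨ ○¬idle at each position in order: 0 ✓, 1 ✓.
At position 2 the labels are {idle, req} and the next position 3 has {busy, idle, req}, so ¬idle ∨ ○¬idle is false there. This is the first violation.

2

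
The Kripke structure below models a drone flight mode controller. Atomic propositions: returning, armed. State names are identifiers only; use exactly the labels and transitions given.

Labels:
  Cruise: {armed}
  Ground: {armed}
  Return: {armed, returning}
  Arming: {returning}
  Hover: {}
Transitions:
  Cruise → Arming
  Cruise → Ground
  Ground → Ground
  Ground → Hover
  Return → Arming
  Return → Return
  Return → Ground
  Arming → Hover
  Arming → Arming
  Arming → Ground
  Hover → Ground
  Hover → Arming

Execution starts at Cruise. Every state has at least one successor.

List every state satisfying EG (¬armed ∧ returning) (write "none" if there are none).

States satisfying ¬armed ∧ returning: {Arming}.
States satisfying EG (¬armed ∧ returning): {Arming}.

{Arming}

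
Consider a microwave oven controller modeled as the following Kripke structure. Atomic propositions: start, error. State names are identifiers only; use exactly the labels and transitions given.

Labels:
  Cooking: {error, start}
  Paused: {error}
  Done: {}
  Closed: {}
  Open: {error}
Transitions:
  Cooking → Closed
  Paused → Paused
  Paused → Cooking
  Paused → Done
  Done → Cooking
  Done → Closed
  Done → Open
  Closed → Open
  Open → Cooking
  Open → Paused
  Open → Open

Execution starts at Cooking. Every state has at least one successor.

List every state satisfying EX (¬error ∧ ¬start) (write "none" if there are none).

States satisfying ¬error ∧ ¬start: {Done, Closed}.
States satisfying EX (¬error ∧ ¬start): {Cooking, Paused, Done}.

{Cooking, Paused, Done}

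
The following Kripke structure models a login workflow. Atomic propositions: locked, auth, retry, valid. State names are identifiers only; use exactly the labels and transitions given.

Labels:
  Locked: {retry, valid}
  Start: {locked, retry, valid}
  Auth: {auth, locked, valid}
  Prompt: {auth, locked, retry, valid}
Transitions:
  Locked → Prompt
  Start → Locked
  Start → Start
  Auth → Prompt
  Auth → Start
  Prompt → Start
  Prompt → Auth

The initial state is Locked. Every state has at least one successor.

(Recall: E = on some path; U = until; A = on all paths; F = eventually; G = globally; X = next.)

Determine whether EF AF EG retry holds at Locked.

States satisfying AF EG retry: {Locked, Start, Auth, Prompt}.
States satisfying EF AF EG retry: {Locked, Start, Auth, Prompt}.
Some path from Locked reaches a state where AF EG retry holds.
Locked ∈ Sat(EF AF EG retry).

Satisfied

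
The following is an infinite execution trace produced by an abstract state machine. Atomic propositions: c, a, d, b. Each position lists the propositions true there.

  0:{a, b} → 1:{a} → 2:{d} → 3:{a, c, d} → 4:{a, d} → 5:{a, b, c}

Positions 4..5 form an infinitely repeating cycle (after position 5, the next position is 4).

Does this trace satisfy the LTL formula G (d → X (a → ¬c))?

No

d → X (a → ¬c) must hold at every position from 0 onward. It fails at position 2, so G (d → X (a → ¬c)) is false.
Positions where d holds: 2, 3, 4.
Check X (a → ¬c) at each: 2→fails, 3→ok, 4→fails.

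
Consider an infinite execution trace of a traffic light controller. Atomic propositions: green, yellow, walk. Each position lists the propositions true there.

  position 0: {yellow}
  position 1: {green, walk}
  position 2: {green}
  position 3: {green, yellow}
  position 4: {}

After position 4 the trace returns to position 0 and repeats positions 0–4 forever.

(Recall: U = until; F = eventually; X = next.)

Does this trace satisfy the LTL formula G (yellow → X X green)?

No

yellow → X X green must hold at every position from 0 onward. It fails at position 3, so G (yellow → X X green) is false.
Positions where yellow holds: 0, 3.
Check X X green at each: 0→ok, 3→fails.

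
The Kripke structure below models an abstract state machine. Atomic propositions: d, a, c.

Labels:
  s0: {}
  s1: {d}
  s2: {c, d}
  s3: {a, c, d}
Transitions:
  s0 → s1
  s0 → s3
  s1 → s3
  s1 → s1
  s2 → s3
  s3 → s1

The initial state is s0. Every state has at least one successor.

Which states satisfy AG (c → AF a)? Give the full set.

States satisfying c → AF a: {s0, s1, s2, s3}.
States satisfying AG (c → AF a): {s0, s1, s2, s3}.

{s0, s1, s2, s3}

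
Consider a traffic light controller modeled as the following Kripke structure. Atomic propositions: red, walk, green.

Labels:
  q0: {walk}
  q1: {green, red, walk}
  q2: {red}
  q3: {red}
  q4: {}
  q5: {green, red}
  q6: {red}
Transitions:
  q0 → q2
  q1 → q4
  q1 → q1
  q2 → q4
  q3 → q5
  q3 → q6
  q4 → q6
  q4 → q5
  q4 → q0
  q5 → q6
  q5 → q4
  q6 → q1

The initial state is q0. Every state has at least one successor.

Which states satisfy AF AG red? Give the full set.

States satisfying AG red: ∅.
States satisfying AF AG red: ∅.

none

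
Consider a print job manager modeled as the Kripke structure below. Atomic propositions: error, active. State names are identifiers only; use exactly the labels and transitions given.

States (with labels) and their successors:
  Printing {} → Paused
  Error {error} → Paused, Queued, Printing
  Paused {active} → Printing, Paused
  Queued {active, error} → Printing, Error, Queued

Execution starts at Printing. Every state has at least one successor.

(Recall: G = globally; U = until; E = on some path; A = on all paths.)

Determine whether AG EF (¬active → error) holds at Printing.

States satisfying EF (¬active → error): {Printing, Error, Paused, Queued}.
States satisfying AG EF (¬active → error): {Printing, Error, Paused, Queued}.
Every state reachable from Printing satisfies EF (¬active → error).
Printing ∈ Sat(AG EF (¬active → error)).

Holds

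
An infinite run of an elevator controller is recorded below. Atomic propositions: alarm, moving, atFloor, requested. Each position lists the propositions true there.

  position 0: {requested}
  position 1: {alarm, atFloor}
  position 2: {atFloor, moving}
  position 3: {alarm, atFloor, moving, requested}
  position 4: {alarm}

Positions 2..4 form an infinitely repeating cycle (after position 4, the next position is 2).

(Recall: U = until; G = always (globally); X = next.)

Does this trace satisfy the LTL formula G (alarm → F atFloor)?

Yes

alarm → F atFloor holds at every position 0..4, and those are all positions ever visited, so G (alarm → F atFloor) holds.
Positions where alarm holds: 1, 3, 4.
Check F atFloor at each: 1→ok, 3→ok, 4→ok.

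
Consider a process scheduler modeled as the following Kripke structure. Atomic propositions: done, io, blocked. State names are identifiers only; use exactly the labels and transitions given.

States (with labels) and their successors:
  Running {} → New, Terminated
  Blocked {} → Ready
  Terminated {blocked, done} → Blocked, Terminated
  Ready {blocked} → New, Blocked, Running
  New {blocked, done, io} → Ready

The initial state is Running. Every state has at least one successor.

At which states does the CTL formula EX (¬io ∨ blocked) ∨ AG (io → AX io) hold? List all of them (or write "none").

States satisfying ¬io ∨ blocked: {Running, Blocked, Terminated, Ready, New}.
States satisfying EX (¬io ∨ blocked): {Running, Blocked, Terminated, Ready, New}.
States satisfying io → AX io: {Running, Blocked, Terminated, Ready}.
States satisfying AG (io → AX io): ∅.
States satisfying EX (¬io ∨ blocked) ∨ AG (io → AX io): {Running, Blocked, Terminated, Ready, New}.

{Running, Blocked, Terminated, Ready, New}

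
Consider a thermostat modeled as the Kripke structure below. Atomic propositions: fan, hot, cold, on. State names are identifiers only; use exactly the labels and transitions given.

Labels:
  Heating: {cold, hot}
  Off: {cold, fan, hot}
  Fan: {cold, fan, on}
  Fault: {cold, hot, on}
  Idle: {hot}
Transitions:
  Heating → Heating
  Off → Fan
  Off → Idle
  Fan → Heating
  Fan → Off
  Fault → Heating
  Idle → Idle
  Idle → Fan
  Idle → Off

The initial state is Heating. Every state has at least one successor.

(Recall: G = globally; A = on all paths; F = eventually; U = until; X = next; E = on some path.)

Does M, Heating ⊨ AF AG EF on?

No

States satisfying AG EF on: ∅.
States satisfying AF AG EF on: ∅.
There is a path from Heating along which AG EF on never holds.
Heating ∉ Sat(AF AG EF on).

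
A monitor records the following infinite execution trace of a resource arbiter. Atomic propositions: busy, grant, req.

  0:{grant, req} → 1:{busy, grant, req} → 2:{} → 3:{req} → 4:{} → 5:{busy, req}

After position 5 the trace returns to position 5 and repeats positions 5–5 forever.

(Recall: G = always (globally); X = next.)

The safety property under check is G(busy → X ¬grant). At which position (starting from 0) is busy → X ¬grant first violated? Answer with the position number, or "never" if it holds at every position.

never

busy → X ¬grant holds at every position 0..5, and those are all the positions the trace ever visits, so the invariant G(busy → X ¬grant) is never violated.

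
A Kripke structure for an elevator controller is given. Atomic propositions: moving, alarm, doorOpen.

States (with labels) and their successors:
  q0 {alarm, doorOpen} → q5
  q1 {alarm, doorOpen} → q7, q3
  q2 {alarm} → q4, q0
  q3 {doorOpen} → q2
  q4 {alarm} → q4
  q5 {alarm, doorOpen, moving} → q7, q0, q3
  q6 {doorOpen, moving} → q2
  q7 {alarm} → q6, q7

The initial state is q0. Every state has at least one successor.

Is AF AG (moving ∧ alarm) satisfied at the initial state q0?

States satisfying AG (moving ∧ alarm): ∅.
States satisfying AF AG (moving ∧ alarm): ∅.
There is a path from q0 along which AG (moving ∧ alarm) never holds.
q0 ∉ Sat(AF AG (moving ∧ alarm)).

Does not hold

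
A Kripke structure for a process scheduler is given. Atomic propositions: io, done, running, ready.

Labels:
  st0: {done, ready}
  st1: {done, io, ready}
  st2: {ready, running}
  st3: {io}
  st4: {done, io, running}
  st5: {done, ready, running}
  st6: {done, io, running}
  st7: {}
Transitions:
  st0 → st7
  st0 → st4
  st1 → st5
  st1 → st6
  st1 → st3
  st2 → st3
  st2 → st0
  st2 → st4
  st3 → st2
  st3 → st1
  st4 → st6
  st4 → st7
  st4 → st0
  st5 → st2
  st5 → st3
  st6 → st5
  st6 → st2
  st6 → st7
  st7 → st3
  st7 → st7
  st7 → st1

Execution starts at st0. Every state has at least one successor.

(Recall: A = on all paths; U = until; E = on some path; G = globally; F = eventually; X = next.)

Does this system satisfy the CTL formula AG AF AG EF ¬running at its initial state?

States satisfying AF AG EF ¬running: {st0, st1, st2, st3, st4, st5, st6, st7}.
States satisfying AG AF AG EF ¬running: {st0, st1, st2, st3, st4, st5, st6, st7}.
Every state reachable from st0 satisfies AF AG EF ¬running.
st0 ∈ Sat(AG AF AG EF ¬running).

Yes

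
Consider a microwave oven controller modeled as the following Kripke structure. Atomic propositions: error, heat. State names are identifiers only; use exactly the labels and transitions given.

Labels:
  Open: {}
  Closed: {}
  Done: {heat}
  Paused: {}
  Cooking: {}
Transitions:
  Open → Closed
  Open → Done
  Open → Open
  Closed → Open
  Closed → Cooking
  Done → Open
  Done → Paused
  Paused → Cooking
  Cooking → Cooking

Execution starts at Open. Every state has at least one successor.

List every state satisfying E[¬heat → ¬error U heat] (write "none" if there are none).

States satisfying ¬heat → ¬error: {Open, Closed, Done, Paused, Cooking}.
States satisfying heat: {Done}.
States satisfying E[¬heat → ¬error U heat]: {Open, Closed, Done}.

{Open, Closed, Done}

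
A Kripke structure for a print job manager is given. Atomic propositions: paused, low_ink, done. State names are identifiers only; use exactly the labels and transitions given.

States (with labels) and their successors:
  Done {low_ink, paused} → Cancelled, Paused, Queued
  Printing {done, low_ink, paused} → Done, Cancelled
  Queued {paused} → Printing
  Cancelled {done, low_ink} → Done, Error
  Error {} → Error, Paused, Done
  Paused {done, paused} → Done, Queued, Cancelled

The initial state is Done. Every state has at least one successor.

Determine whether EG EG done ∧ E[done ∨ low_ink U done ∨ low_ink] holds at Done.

States satisfying EG done: ∅.
States satisfying EG EG done: ∅.
States satisfying done ∨ low_ink: {Done, Printing, Cancelled, Paused}.
States satisfying E[done ∨ low_ink U done ∨ low_ink]: {Done, Printing, Cancelled, Paused}.
States satisfying EG EG done ∧ E[done ∨ low_ink U done ∨ low_ink]: ∅.
Done ∉ Sat(EG EG done ∧ E[done ∨ low_ink U done ∨ low_ink]).

Violated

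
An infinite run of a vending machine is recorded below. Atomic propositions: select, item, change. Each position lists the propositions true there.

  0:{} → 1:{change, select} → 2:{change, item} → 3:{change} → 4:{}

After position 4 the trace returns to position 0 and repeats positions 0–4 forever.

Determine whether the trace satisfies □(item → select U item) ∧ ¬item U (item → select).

Yes

item → select U item holds at every position 0..4, and those are all positions ever visited, so □(item → select U item) holds.
Positions where item holds: 2.
Check select U item at each: 2→ok.
Walking from position 0: item → select first holds at position 0, and ¬item holds at every earlier position along the way, so ¬item U (item → select) holds.
At position 0: □(item → select U item) is true; ¬item U (item → select) is true; so □(item → select U item) ∧ ¬item U (item → select) is true.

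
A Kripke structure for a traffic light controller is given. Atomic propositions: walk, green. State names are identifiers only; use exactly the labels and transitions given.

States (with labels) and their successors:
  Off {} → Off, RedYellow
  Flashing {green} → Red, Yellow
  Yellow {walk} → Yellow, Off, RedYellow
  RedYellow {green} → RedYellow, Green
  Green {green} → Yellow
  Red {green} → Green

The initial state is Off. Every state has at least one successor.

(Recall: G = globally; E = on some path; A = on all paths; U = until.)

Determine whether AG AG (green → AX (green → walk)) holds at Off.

States satisfying AG (green → AX (green → walk)): ∅.
States satisfying AG AG (green → AX (green → walk)): ∅.
Green is reachable from Off and violates AG (green → AX (green → walk)), so AG fails at Off.
Off ∉ Sat(AG AG (green → AX (green → walk))).

Violated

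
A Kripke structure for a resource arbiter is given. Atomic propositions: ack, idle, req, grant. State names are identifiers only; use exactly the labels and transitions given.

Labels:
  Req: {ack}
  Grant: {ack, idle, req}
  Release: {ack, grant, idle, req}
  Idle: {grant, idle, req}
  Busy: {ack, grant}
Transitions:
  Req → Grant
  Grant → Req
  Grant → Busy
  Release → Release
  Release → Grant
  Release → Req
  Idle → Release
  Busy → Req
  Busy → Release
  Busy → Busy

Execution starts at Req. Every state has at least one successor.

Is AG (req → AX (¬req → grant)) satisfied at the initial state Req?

States satisfying req → AX (¬req → grant): {Req, Idle, Busy}.
States satisfying AG (req → AX (¬req → grant)): ∅.
Grant is reachable from Req and violates req → AX (¬req → grant), so AG fails at Req.
Req ∉ Sat(AG (req → AX (¬req → grant))).

No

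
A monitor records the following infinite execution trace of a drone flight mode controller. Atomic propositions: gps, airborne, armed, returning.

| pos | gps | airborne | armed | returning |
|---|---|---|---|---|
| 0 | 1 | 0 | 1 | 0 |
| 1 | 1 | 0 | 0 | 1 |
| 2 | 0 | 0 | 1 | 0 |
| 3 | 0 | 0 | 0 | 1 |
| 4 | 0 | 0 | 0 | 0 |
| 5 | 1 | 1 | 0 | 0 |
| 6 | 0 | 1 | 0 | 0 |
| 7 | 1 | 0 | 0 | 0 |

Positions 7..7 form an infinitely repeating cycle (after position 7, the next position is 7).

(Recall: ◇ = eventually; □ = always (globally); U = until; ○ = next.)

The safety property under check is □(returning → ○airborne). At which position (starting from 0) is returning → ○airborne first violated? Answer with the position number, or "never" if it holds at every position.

Check returning → ○airborne at each position in order: 0 ✓.
At position 1 the labels are {gps, returning} and the next position 2 has {armed}, so returning → ○airborne is false there. This is the first violation.

1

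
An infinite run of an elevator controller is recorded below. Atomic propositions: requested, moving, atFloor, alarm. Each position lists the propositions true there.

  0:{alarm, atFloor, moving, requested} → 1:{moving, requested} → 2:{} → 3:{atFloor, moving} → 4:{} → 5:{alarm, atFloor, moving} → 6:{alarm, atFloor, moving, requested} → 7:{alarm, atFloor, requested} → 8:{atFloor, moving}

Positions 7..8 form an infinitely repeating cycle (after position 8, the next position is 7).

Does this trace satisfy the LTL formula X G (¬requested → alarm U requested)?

No

The position after 0 is 1; G (¬requested → alarm U requested) is false there.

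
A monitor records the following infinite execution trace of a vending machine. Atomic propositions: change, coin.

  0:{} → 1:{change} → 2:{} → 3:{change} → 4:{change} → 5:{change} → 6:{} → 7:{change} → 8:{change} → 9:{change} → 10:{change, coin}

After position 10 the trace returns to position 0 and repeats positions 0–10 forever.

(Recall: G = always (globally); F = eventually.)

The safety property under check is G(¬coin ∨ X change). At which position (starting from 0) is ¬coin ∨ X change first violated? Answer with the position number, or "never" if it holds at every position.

Check ¬coin ∨ X change at each position in order: 0 ✓, 1 ✓, 2 ✓, 3 ✓, 4 ✓, 5 ✓, 6 ✓, 7 ✓, 8 ✓, 9 ✓.
At position 10 the labels are {change, coin} and the next position 0 has {}, so ¬coin ∨ X change is false there. This is the first violation.

10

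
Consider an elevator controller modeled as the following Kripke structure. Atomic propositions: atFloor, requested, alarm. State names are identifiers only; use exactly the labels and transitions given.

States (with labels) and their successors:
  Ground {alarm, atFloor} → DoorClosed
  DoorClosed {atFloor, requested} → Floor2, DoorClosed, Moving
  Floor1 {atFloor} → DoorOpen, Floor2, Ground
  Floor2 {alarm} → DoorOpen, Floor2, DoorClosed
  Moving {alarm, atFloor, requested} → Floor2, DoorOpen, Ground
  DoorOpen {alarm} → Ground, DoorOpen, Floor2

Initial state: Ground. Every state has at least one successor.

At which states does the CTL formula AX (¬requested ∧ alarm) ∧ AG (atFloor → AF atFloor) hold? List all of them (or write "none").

States satisfying ¬requested ∧ alarm: {Ground, Floor2, DoorOpen}.
States satisfying AX (¬requested ∧ alarm): {Floor1, Moving, DoorOpen}.
States satisfying atFloor → AF atFloor: {Ground, DoorClosed, Floor1, Floor2, Moving, DoorOpen}.
States satisfying AG (atFloor → AF atFloor): {Ground, DoorClosed, Floor1, Floor2, Moving, DoorOpen}.
States satisfying AX (¬requested ∧ alarm) ∧ AG (atFloor → AF atFloor): {Floor1, Moving, DoorOpen}.

{Floor1, Moving, DoorOpen}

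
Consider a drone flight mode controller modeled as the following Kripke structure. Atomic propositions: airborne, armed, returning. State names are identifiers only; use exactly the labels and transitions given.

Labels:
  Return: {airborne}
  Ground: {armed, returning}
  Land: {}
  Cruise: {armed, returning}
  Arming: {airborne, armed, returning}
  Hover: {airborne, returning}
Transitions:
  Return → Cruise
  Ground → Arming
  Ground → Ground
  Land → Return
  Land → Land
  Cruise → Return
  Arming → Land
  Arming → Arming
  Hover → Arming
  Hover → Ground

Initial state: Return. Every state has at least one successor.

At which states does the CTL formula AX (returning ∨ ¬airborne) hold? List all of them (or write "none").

States satisfying returning ∨ ¬airborne: {Ground, Land, Cruise, Arming, Hover}.
States satisfying AX (returning ∨ ¬airborne): {Return, Ground, Arming, Hover}.

{Return, Ground, Arming, Hover}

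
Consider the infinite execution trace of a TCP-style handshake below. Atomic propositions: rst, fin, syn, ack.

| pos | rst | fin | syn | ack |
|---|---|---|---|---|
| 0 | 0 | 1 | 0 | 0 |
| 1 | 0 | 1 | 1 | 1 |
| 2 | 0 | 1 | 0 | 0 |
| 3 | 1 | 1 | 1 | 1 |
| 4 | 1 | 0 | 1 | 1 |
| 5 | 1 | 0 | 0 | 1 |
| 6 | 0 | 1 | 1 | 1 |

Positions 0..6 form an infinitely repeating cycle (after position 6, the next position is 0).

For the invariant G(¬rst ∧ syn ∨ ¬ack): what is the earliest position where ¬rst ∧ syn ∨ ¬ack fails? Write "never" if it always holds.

3

Check ¬rst ∧ syn ∨ ¬ack at each position in order: 0 ✓, 1 ✓, 2 ✓.
At position 3 the labels are {ack, fin, rst, syn}, so ¬rst ∧ syn ∨ ¬ack is false there. This is the first violation.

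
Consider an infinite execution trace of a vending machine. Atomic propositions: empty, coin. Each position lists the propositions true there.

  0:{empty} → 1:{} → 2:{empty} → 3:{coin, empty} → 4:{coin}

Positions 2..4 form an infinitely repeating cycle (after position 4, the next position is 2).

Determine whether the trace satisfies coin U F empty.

Walking from position 0: F empty first holds at position 0, and coin holds at every earlier position along the way, so coin U F empty holds.

Yes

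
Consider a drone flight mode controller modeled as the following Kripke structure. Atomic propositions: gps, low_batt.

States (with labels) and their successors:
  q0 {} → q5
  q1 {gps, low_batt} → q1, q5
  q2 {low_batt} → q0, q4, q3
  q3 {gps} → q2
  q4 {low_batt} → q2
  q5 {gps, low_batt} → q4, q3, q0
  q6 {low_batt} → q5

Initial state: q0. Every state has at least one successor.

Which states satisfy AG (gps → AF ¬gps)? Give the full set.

{q0, q2, q3, q4, q5, q6}

States satisfying gps → AF ¬gps: {q0, q2, q3, q4, q5, q6}.
States satisfying AG (gps → AF ¬gps): {q0, q2, q3, q4, q5, q6}.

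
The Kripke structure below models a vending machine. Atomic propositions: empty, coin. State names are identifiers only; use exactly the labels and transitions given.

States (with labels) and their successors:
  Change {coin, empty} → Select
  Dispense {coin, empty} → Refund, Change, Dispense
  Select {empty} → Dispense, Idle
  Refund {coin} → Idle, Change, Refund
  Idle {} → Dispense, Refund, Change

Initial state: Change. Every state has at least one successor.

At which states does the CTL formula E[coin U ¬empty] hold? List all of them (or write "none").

States satisfying coin: {Change, Dispense, Refund}.
States satisfying ¬empty: {Refund, Idle}.
States satisfying E[coin U ¬empty]: {Dispense, Refund, Idle}.

{Dispense, Refund, Idle}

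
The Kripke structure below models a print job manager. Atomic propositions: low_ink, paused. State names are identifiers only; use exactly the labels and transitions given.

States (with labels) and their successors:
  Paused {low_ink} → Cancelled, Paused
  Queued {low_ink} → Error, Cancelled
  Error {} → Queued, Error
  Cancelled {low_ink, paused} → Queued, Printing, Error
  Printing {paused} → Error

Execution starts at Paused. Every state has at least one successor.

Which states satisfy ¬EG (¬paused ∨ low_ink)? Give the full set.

{Printing}

States satisfying ¬paused ∨ low_ink: {Paused, Queued, Error, Cancelled}.
States satisfying EG (¬paused ∨ low_ink): {Paused, Queued, Error, Cancelled}.
States satisfying ¬EG (¬paused ∨ low_ink): {Printing}.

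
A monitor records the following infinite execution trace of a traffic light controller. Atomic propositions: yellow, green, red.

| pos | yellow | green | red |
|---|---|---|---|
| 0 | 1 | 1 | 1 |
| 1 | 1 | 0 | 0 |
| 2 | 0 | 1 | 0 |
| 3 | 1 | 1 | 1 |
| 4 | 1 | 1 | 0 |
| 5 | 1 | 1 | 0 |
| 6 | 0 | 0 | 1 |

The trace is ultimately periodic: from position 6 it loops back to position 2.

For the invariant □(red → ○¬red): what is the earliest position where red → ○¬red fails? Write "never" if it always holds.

never

red → ○¬red holds at every position 0..6, and those are all the positions the trace ever visits, so the invariant □(red → ○¬red) is never violated.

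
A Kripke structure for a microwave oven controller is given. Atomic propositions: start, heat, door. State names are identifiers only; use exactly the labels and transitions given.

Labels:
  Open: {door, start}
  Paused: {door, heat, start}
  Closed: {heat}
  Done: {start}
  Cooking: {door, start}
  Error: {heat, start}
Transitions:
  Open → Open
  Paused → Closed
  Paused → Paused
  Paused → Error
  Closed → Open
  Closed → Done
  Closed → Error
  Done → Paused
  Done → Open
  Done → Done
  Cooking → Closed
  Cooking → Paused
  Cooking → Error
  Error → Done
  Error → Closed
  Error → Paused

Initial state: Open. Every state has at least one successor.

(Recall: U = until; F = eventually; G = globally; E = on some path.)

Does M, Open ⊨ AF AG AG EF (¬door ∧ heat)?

States satisfying AG AG EF (¬door ∧ heat): ∅.
States satisfying AF AG AG EF (¬door ∧ heat): ∅.
There is a path from Open along which AG AG EF (¬door ∧ heat) never holds.
Open ∉ Sat(AF AG AG EF (¬door ∧ heat)).

No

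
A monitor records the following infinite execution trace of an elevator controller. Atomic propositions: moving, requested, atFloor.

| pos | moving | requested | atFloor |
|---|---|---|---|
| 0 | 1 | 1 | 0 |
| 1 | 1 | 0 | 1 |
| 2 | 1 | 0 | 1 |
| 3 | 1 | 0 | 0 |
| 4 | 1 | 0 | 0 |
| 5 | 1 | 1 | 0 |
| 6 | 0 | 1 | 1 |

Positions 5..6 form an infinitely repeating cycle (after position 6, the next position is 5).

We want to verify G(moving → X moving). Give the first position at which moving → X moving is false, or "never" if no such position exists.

5

Check moving → X moving at each position in order: 0 ✓, 1 ✓, 2 ✓, 3 ✓, 4 ✓.
At position 5 the labels are {moving, requested} and the next position 6 has {atFloor, requested}, so moving → X moving is false there. This is the first violation.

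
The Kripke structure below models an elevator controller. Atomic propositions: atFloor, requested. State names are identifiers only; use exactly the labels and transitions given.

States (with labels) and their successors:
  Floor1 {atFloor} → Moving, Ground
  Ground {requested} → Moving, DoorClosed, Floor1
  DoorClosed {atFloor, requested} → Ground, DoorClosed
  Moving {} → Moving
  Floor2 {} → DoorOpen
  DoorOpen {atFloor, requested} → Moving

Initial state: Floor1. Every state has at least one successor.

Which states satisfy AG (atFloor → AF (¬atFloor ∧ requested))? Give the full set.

States satisfying atFloor → AF (¬atFloor ∧ requested): {Ground, Moving, Floor2}.
States satisfying AG (atFloor → AF (¬atFloor ∧ requested)): {Moving}.

{Moving}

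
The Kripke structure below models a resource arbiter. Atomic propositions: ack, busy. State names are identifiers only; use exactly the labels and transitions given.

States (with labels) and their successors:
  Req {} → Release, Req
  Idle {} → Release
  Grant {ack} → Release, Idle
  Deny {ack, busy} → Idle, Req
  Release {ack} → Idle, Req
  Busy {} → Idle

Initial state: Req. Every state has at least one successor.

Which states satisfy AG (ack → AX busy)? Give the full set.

States satisfying ack → AX busy: {Req, Idle, Busy}.
States satisfying AG (ack → AX busy): ∅.

none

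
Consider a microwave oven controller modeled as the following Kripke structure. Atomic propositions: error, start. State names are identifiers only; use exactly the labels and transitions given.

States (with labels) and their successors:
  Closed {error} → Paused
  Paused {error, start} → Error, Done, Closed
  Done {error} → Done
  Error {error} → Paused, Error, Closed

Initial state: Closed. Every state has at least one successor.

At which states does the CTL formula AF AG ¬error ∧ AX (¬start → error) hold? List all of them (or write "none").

States satisfying AG ¬error: ∅.
States satisfying AF AG ¬error: ∅.
States satisfying ¬start → error: {Closed, Paused, Done, Error}.
States satisfying AX (¬start → error): {Closed, Paused, Done, Error}.
States satisfying AF AG ¬error ∧ AX (¬start → error): ∅.

none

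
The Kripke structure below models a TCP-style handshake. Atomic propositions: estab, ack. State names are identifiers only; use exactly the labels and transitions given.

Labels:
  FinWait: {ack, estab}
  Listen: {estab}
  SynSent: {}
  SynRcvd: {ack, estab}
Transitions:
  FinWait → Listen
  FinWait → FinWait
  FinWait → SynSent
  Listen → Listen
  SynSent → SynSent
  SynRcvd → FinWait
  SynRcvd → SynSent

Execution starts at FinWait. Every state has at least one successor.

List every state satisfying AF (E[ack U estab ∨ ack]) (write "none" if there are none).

States satisfying E[ack U estab ∨ ack]: {FinWait, Listen, SynRcvd}.
States satisfying AF (E[ack U estab ∨ ack]): {FinWait, Listen, SynRcvd}.

{FinWait, Listen, SynRcvd}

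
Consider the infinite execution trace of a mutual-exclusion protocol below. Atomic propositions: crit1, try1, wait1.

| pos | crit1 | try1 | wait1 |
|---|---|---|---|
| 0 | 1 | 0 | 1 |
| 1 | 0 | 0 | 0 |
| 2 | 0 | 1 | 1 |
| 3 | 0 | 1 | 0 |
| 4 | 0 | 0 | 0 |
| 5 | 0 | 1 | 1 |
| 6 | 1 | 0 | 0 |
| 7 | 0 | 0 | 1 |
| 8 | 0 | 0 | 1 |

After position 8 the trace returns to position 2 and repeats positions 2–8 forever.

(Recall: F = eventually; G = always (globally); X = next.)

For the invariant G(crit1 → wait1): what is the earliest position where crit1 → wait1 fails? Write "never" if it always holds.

6

Check crit1 → wait1 at each position in order: 0 ✓, 1 ✓, 2 ✓, 3 ✓, 4 ✓, 5 ✓.
At position 6 the labels are {crit1}, so crit1 → wait1 is false there. This is the first violation.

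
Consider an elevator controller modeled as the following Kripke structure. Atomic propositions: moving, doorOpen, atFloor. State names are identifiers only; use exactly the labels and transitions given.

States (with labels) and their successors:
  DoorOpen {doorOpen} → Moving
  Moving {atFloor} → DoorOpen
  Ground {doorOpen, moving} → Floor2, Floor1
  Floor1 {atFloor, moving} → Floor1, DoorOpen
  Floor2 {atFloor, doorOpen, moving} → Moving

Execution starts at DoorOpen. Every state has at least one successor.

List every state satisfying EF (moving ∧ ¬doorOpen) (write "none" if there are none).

States satisfying moving ∧ ¬doorOpen: {Floor1}.
States satisfying EF (moving ∧ ¬doorOpen): {Ground, Floor1}.

{Ground, Floor1}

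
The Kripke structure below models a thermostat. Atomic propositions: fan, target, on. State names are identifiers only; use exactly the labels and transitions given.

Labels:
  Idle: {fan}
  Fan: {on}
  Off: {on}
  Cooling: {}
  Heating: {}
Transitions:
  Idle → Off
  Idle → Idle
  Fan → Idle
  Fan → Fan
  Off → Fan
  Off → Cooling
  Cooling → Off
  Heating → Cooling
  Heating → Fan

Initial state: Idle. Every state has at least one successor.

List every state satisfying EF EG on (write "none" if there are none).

{Idle, Fan, Off, Cooling, Heating}

States satisfying EG on: {Fan, Off}.
States satisfying EF EG on: {Idle, Fan, Off, Cooling, Heating}.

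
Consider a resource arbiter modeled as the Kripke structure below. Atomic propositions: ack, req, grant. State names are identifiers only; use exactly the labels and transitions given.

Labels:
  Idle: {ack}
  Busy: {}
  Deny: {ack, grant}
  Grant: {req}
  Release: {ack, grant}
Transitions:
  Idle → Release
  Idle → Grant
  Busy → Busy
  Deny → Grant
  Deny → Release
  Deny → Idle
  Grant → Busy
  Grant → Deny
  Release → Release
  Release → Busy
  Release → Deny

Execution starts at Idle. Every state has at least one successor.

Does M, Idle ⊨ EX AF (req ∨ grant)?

Satisfied

States satisfying AF (req ∨ grant): {Idle, Deny, Grant, Release}.
States satisfying EX AF (req ∨ grant): {Idle, Deny, Grant, Release}.
Idle ∈ Sat(EX AF (req ∨ grant)).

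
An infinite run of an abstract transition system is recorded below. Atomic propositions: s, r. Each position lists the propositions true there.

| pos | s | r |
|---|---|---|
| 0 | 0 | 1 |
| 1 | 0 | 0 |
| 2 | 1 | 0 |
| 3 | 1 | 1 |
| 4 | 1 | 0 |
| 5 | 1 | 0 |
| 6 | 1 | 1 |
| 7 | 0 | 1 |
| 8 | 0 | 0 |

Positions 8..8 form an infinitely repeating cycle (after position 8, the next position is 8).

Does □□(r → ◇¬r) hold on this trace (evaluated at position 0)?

□(r → ◇¬r) holds at every position 0..8, and those are all positions ever visited, so □□(r → ◇¬r) holds.

Satisfied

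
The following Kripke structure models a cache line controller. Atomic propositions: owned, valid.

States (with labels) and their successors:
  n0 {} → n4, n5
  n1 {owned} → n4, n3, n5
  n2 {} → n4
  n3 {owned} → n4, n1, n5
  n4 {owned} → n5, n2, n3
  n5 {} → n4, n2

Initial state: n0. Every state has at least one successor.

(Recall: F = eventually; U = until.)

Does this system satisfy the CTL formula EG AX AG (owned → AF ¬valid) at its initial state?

Yes

States satisfying AX AG (owned → AF ¬valid): {n0, n1, n2, n3, n4, n5}.
States satisfying EG AX AG (owned → AF ¬valid): {n0, n1, n2, n3, n4, n5}.
n0 ∈ Sat(EG AX AG (owned → AF ¬valid)).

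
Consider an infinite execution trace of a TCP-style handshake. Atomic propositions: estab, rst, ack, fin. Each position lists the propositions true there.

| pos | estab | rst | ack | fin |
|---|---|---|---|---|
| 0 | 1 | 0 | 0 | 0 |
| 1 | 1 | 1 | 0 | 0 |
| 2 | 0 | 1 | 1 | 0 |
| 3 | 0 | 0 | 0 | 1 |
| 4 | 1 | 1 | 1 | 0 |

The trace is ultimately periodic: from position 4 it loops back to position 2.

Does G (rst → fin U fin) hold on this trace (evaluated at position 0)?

rst → fin U fin must hold at every position from 0 onward. It fails at position 1, so G (rst → fin U fin) is false.
Positions where rst holds: 1, 2, 4.
Check fin U fin at each: 1→fails, 2→fails, 4→fails.

No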